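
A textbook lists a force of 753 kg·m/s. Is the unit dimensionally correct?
No

force has SI base units: kg * m / s^2
kg·m/s does NOT reduce to kg * m / s^2; a valid unit for force would be e.g. N.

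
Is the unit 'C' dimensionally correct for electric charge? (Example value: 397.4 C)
Yes

electric charge has SI base units: A * s
C reduces to the same SI base units, so it is a valid unit for electric charge.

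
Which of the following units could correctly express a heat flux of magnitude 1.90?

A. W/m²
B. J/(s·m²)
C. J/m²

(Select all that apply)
A, B

heat flux has SI base units: kg / s^3

Checking each option against kg / s^3:
  A. W/m²: ✓ matches
  B. J/(s·m²): ✓ matches
  C. J/m²: ✗ does not match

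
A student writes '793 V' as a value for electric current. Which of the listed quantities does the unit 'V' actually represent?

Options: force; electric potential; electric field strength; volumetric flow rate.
electric potential

electric current should have units dimensionally equivalent to A (e.g. A).
The given unit 'V' reduces to kg * m^2 / (A * s^3). Of the listed options, that is the dimensionality of electric potential.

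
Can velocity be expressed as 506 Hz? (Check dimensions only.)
No

velocity has SI base units: m / s
Hz does NOT reduce to m / s; a valid unit for velocity would be e.g. m/s.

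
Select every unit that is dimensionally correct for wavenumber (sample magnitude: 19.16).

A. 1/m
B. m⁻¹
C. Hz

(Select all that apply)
A, B

wavenumber has SI base units: 1 / m

Checking each option against 1 / m:
  A. 1/m: ✓ matches
  B. m⁻¹: ✓ matches
  C. Hz: ✗ does not match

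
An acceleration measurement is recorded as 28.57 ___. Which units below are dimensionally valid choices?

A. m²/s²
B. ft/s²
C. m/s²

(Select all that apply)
B, C

acceleration has SI base units: m / s^2

Checking each option against m / s^2:
  A. m²/s²: ✗ does not match
  B. ft/s²: ✓ matches
  C. m/s²: ✓ matches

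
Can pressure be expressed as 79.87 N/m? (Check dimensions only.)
No

pressure has SI base units: kg / (m * s^2)
N/m does NOT reduce to kg / (m * s^2); a valid unit for pressure would be e.g. Pa.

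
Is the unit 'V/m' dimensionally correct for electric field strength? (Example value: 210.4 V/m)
Yes

electric field strength has SI base units: kg * m / (A * s^3)
V/m reduces to the same SI base units, so it is a valid unit for electric field strength.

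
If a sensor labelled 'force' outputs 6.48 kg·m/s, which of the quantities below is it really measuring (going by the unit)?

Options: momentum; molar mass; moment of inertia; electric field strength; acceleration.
momentum

force should have units dimensionally equivalent to kg * m / s^2 (e.g. N).
The given unit 'kg·m/s' reduces to kg * m / s. Of the listed options, that is the dimensionality of momentum.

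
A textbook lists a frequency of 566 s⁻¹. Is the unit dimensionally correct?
Yes

frequency has SI base units: 1 / s
s⁻¹ reduces to the same SI base units, so it is a valid unit for frequency.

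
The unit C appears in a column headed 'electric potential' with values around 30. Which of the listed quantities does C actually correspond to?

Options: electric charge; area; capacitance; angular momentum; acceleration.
electric charge

electric potential should have units dimensionally equivalent to kg * m^2 / (A * s^3) (e.g. V).
The given unit 'C' reduces to A * s. Of the listed options, that is the dimensionality of electric charge.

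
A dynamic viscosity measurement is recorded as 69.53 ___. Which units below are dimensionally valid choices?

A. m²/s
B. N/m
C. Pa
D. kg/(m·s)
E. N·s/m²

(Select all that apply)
D, E

dynamic viscosity has SI base units: kg / (m * s)

Checking each option against kg / (m * s):
  A. m²/s: ✗ does not match
  B. N/m: ✗ does not match
  C. Pa: ✗ does not match
  D. kg/(m·s): ✓ matches
  E. N·s/m²: ✓ matches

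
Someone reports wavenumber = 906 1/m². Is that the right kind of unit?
No

wavenumber has SI base units: 1 / m
1/m² does NOT reduce to 1 / m; a valid unit for wavenumber would be e.g. 1/m.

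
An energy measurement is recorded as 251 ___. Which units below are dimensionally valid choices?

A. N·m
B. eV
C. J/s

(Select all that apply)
A, B

energy has SI base units: kg * m^2 / s^2

Checking each option against kg * m^2 / s^2:
  A. N·m: ✓ matches
  B. eV: ✓ matches
  C. J/s: ✗ does not match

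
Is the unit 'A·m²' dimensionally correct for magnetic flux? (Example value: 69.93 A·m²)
No

magnetic flux has SI base units: kg * m^2 / (A * s^2)
A·m² does NOT reduce to kg * m^2 / (A * s^2); a valid unit for magnetic flux would be e.g. Wb.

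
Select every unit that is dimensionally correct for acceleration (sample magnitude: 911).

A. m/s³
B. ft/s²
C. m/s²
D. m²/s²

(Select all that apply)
B, C

acceleration has SI base units: m / s^2

Checking each option against m / s^2:
  A. m/s³: ✗ does not match
  B. ft/s²: ✓ matches
  C. m/s²: ✓ matches
  D. m²/s²: ✗ does not match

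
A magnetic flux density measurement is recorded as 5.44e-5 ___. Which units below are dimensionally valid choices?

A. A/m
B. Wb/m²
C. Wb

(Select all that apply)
B

magnetic flux density has SI base units: kg / (A * s^2)

Checking each option against kg / (A * s^2):
  A. A/m: ✗ does not match
  B. Wb/m²: ✓ matches
  C. Wb: ✗ does not match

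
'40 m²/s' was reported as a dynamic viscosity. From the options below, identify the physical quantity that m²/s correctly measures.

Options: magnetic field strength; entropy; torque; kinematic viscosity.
kinematic viscosity

dynamic viscosity should have units dimensionally equivalent to kg / (m * s) (e.g. Pa·s).
The given unit 'm²/s' reduces to m^2 / s. Of the listed options, that is the dimensionality of kinematic viscosity.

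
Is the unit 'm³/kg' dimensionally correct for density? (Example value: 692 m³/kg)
No

density has SI base units: kg / m^3
m³/kg does NOT reduce to kg / m^3; a valid unit for density would be e.g. kg/m³.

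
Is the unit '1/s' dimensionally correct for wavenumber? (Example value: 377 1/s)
No

wavenumber has SI base units: 1 / m
1/s does NOT reduce to 1 / m; a valid unit for wavenumber would be e.g. 1/m.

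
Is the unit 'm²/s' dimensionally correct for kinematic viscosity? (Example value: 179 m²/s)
Yes

kinematic viscosity has SI base units: m^2 / s
m²/s reduces to the same SI base units, so it is a valid unit for kinematic viscosity.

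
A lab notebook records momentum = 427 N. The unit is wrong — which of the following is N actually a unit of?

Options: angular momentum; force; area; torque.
force

momentum should have units dimensionally equivalent to kg * m / s (e.g. kg·m/s).
The given unit 'N' reduces to kg * m / s^2. Of the listed options, that is the dimensionality of force.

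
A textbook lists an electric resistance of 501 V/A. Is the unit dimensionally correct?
Yes

electric resistance has SI base units: kg * m^2 / (A^2 * s^3)
V/A reduces to the same SI base units, so it is a valid unit for electric resistance.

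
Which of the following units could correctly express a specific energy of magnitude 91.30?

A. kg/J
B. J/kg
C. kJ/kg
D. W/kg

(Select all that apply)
B, C

specific energy has SI base units: m^2 / s^2

Checking each option against m^2 / s^2:
  A. kg/J: ✗ does not match
  B. J/kg: ✓ matches
  C. kJ/kg: ✓ matches
  D. W/kg: ✗ does not match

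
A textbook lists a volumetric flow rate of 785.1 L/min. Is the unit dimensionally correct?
Yes

volumetric flow rate has SI base units: m^3 / s
L/min reduces to the same SI base units, so it is a valid unit for volumetric flow rate.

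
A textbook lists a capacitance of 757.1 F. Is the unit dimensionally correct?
Yes

capacitance has SI base units: A^2 * s^4 / (kg * m^2)
F reduces to the same SI base units, so it is a valid unit for capacitance.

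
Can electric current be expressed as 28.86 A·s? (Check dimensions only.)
No

electric current has SI base units: A
A·s does NOT reduce to A; a valid unit for electric current would be e.g. A.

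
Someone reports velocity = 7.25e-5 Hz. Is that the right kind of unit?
No

velocity has SI base units: m / s
Hz does NOT reduce to m / s; a valid unit for velocity would be e.g. m/s.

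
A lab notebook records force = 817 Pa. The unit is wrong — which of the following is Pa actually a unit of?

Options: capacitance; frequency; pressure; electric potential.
pressure

force should have units dimensionally equivalent to kg * m / s^2 (e.g. N).
The given unit 'Pa' reduces to kg / (m * s^2). Of the listed options, that is the dimensionality of pressure.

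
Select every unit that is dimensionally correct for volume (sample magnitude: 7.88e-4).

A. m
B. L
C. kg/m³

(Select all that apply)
B

volume has SI base units: m^3

Checking each option against m^3:
  A. m: ✗ does not match
  B. L: ✓ matches
  C. kg/m³: ✗ does not match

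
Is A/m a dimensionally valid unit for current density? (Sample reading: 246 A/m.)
No

current density has SI base units: A / m^2
A/m does NOT reduce to A / m^2; a valid unit for current density would be e.g. A/m².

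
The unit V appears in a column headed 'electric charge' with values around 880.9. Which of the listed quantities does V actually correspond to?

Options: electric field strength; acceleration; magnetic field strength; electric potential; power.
electric potential

electric charge should have units dimensionally equivalent to A * s (e.g. C).
The given unit 'V' reduces to kg * m^2 / (A * s^3). Of the listed options, that is the dimensionality of electric potential.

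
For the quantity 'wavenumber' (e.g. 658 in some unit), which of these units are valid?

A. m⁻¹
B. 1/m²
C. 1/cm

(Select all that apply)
A, C

wavenumber has SI base units: 1 / m

Checking each option against 1 / m:
  A. m⁻¹: ✓ matches
  B. 1/m²: ✗ does not match
  C. 1/cm: ✓ matches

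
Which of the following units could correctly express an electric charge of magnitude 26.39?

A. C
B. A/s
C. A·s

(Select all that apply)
A, C

electric charge has SI base units: A * s

Checking each option against A * s:
  A. C: ✓ matches
  B. A/s: ✗ does not match
  C. A·s: ✓ matches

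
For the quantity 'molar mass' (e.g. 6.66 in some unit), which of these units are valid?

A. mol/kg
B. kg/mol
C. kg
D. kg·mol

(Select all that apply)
B

molar mass has SI base units: kg / mol

Checking each option against kg / mol:
  A. mol/kg: ✗ does not match
  B. kg/mol: ✓ matches
  C. kg: ✗ does not match
  D. kg·mol: ✗ does not match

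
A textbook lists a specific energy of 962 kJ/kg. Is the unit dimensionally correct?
Yes

specific energy has SI base units: m^2 / s^2
kJ/kg reduces to the same SI base units, so it is a valid unit for specific energy.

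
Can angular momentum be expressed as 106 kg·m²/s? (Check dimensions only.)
Yes

angular momentum has SI base units: kg * m^2 / s
kg·m²/s reduces to the same SI base units, so it is a valid unit for angular momentum.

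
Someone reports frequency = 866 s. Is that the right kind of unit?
No

frequency has SI base units: 1 / s
s does NOT reduce to 1 / s; a valid unit for frequency would be e.g. Hz.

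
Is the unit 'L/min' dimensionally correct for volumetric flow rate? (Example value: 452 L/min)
Yes

volumetric flow rate has SI base units: m^3 / s
L/min reduces to the same SI base units, so it is a valid unit for volumetric flow rate.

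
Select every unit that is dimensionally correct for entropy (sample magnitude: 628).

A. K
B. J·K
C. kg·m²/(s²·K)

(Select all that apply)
C

entropy has SI base units: kg * m^2 / (s^2 * K)

Checking each option against kg * m^2 / (s^2 * K):
  A. K: ✗ does not match
  B. J·K: ✗ does not match
  C. kg·m²/(s²·K): ✓ matches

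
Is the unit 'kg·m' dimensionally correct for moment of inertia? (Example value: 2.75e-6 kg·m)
No

moment of inertia has SI base units: kg * m^2
kg·m does NOT reduce to kg * m^2; a valid unit for moment of inertia would be e.g. kg·m².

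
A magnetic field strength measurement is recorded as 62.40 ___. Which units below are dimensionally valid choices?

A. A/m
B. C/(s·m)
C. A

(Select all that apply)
A, B

magnetic field strength has SI base units: A / m

Checking each option against A / m:
  A. A/m: ✓ matches
  B. C/(s·m): ✓ matches
  C. A: ✗ does not match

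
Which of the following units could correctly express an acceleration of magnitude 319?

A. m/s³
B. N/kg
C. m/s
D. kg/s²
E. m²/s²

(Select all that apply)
B

acceleration has SI base units: m / s^2

Checking each option against m / s^2:
  A. m/s³: ✗ does not match
  B. N/kg: ✓ matches
  C. m/s: ✗ does not match
  D. kg/s²: ✗ does not match
  E. m²/s²: ✗ does not match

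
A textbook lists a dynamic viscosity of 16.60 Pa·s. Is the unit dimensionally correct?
Yes

dynamic viscosity has SI base units: kg / (m * s)
Pa·s reduces to the same SI base units, so it is a valid unit for dynamic viscosity.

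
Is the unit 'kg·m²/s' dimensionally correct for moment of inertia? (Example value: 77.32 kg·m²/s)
No

moment of inertia has SI base units: kg * m^2
kg·m²/s does NOT reduce to kg * m^2; a valid unit for moment of inertia would be e.g. kg·m².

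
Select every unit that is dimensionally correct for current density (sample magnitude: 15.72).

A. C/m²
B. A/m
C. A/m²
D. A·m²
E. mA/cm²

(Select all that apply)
C, E

current density has SI base units: A / m^2

Checking each option against A / m^2:
  A. C/m²: ✗ does not match
  B. A/m: ✗ does not match
  C. A/m²: ✓ matches
  D. A·m²: ✗ does not match
  E. mA/cm²: ✓ matches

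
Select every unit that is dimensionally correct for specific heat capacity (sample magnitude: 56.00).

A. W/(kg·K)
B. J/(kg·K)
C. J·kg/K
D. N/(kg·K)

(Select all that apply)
B

specific heat capacity has SI base units: m^2 / (s^2 * K)

Checking each option against m^2 / (s^2 * K):
  A. W/(kg·K): ✗ does not match
  B. J/(kg·K): ✓ matches
  C. J·kg/K: ✗ does not match
  D. N/(kg·K): ✗ does not match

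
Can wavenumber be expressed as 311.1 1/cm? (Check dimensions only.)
Yes

wavenumber has SI base units: 1 / m
1/cm reduces to the same SI base units, so it is a valid unit for wavenumber.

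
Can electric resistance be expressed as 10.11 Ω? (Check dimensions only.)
Yes

electric resistance has SI base units: kg * m^2 / (A^2 * s^3)
Ω reduces to the same SI base units, so it is a valid unit for electric resistance.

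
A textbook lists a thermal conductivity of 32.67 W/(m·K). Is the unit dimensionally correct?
Yes

thermal conductivity has SI base units: kg * m / (s^3 * K)
W/(m·K) reduces to the same SI base units, so it is a valid unit for thermal conductivity.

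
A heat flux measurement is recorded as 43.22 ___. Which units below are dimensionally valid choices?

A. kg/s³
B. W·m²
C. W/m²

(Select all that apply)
A, C

heat flux has SI base units: kg / s^3

Checking each option against kg / s^3:
  A. kg/s³: ✓ matches
  B. W·m²: ✗ does not match
  C. W/m²: ✓ matches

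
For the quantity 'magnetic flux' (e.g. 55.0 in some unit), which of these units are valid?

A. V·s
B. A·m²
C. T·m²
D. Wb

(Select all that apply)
A, C, D

magnetic flux has SI base units: kg * m^2 / (A * s^2)

Checking each option against kg * m^2 / (A * s^2):
  A. V·s: ✓ matches
  B. A·m²: ✗ does not match
  C. T·m²: ✓ matches
  D. Wb: ✓ matches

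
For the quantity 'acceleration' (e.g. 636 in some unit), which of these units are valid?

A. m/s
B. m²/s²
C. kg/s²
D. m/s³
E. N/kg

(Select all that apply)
E

acceleration has SI base units: m / s^2

Checking each option against m / s^2:
  A. m/s: ✗ does not match
  B. m²/s²: ✗ does not match
  C. kg/s²: ✗ does not match
  D. m/s³: ✗ does not match
  E. N/kg: ✓ matches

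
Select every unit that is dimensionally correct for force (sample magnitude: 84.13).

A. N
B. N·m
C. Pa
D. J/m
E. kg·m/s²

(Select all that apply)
A, D, E

force has SI base units: kg * m / s^2

Checking each option against kg * m / s^2:
  A. N: ✓ matches
  B. N·m: ✗ does not match
  C. Pa: ✗ does not match
  D. J/m: ✓ matches
  E. kg·m/s²: ✓ matches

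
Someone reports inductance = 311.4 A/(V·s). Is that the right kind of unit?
No

inductance has SI base units: kg * m^2 / (A^2 * s^2)
A/(V·s) does NOT reduce to kg * m^2 / (A^2 * s^2); a valid unit for inductance would be e.g. H.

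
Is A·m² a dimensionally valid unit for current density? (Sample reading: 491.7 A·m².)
No

current density has SI base units: A / m^2
A·m² does NOT reduce to A / m^2; a valid unit for current density would be e.g. A/m².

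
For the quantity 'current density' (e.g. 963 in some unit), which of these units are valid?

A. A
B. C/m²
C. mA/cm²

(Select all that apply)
C

current density has SI base units: A / m^2

Checking each option against A / m^2:
  A. A: ✗ does not match
  B. C/m²: ✗ does not match
  C. mA/cm²: ✓ matches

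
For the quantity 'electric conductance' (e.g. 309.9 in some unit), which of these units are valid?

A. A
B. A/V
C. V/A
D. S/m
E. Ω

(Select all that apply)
B

electric conductance has SI base units: A^2 * s^3 / (kg * m^2)

Checking each option against A^2 * s^3 / (kg * m^2):
  A. A: ✗ does not match
  B. A/V: ✓ matches
  C. V/A: ✗ does not match
  D. S/m: ✗ does not match
  E. Ω: ✗ does not match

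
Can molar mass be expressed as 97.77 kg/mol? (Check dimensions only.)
Yes

molar mass has SI base units: kg / mol
kg/mol reduces to the same SI base units, so it is a valid unit for molar mass.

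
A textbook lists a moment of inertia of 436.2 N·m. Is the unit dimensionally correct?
No

moment of inertia has SI base units: kg * m^2
N·m does NOT reduce to kg * m^2; a valid unit for moment of inertia would be e.g. kg·m².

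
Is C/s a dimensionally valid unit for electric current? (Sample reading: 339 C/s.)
Yes

electric current has SI base units: A
C/s reduces to the same SI base units, so it is a valid unit for electric current.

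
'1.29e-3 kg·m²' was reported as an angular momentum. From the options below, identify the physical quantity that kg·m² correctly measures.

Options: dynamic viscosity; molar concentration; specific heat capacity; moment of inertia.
moment of inertia

angular momentum should have units dimensionally equivalent to kg * m^2 / s (e.g. kg·m²/s).
The given unit 'kg·m²' reduces to kg * m^2. Of the listed options, that is the dimensionality of moment of inertia.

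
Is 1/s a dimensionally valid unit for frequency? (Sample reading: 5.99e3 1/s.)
Yes

frequency has SI base units: 1 / s
1/s reduces to the same SI base units, so it is a valid unit for frequency.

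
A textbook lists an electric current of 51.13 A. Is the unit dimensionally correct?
Yes

electric current has SI base units: A
A reduces to the same SI base units, so it is a valid unit for electric current.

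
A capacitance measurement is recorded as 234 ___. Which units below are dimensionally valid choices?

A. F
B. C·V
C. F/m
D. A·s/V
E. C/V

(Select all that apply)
A, D, E

capacitance has SI base units: A^2 * s^4 / (kg * m^2)

Checking each option against A^2 * s^4 / (kg * m^2):
  A. F: ✓ matches
  B. C·V: ✗ does not match
  C. F/m: ✗ does not match
  D. A·s/V: ✓ matches
  E. C/V: ✓ matches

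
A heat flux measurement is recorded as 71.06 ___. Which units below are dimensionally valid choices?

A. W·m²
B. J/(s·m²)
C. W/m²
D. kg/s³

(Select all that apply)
B, C, D

heat flux has SI base units: kg / s^3

Checking each option against kg / s^3:
  A. W·m²: ✗ does not match
  B. J/(s·m²): ✓ matches
  C. W/m²: ✓ matches
  D. kg/s³: ✓ matches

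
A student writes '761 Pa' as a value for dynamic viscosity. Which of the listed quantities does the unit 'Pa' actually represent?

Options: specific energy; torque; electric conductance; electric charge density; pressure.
pressure

dynamic viscosity should have units dimensionally equivalent to kg / (m * s) (e.g. Pa·s).
The given unit 'Pa' reduces to kg / (m * s^2). Of the listed options, that is the dimensionality of pressure.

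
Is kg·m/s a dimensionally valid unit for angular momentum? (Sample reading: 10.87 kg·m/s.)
No

angular momentum has SI base units: kg * m^2 / s
kg·m/s does NOT reduce to kg * m^2 / s; a valid unit for angular momentum would be e.g. kg·m²/s.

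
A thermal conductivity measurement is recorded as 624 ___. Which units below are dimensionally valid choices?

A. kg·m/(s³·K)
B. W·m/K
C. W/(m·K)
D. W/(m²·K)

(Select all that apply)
A, C

thermal conductivity has SI base units: kg * m / (s^3 * K)

Checking each option against kg * m / (s^3 * K):
  A. kg·m/(s³·K): ✓ matches
  B. W·m/K: ✗ does not match
  C. W/(m·K): ✓ matches
  D. W/(m²·K): ✗ does not match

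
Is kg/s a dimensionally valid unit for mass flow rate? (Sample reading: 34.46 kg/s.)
Yes

mass flow rate has SI base units: kg / s
kg/s reduces to the same SI base units, so it is a valid unit for mass flow rate.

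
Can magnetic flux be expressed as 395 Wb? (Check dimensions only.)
Yes

magnetic flux has SI base units: kg * m^2 / (A * s^2)
Wb reduces to the same SI base units, so it is a valid unit for magnetic flux.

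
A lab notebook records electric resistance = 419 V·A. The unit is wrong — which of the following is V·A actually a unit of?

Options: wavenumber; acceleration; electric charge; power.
power

electric resistance should have units dimensionally equivalent to kg * m^2 / (A^2 * s^3) (e.g. Ω).
The given unit 'V·A' reduces to kg * m^2 / s^3. Of the listed options, that is the dimensionality of power.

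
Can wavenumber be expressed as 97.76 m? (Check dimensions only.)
No

wavenumber has SI base units: 1 / m
m does NOT reduce to 1 / m; a valid unit for wavenumber would be e.g. 1/m.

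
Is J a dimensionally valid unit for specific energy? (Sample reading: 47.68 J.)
No

specific energy has SI base units: m^2 / s^2
J does NOT reduce to m^2 / s^2; a valid unit for specific energy would be e.g. J/kg.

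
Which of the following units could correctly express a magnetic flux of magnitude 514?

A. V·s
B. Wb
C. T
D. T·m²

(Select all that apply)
A, B, D

magnetic flux has SI base units: kg * m^2 / (A * s^2)

Checking each option against kg * m^2 / (A * s^2):
  A. V·s: ✓ matches
  B. Wb: ✓ matches
  C. T: ✗ does not match
  D. T·m²: ✓ matches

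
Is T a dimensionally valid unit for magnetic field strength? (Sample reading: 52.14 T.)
No

magnetic field strength has SI base units: A / m
T does NOT reduce to A / m; a valid unit for magnetic field strength would be e.g. A/m.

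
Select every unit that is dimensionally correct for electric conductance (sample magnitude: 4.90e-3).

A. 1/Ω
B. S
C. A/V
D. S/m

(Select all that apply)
A, B, C

electric conductance has SI base units: A^2 * s^3 / (kg * m^2)

Checking each option against A^2 * s^3 / (kg * m^2):
  A. 1/Ω: ✓ matches
  B. S: ✓ matches
  C. A/V: ✓ matches
  D. S/m: ✗ does not match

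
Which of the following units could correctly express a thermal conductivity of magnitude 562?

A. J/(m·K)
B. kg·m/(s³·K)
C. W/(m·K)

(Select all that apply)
B, C

thermal conductivity has SI base units: kg * m / (s^3 * K)

Checking each option against kg * m / (s^3 * K):
  A. J/(m·K): ✗ does not match
  B. kg·m/(s³·K): ✓ matches
  C. W/(m·K): ✓ matches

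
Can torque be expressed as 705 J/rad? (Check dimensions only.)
Yes

torque has SI base units: kg * m^2 / s^2
J/rad reduces to the same SI base units, so it is a valid unit for torque.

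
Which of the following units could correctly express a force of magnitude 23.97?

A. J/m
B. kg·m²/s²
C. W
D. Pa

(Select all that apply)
A

force has SI base units: kg * m / s^2

Checking each option against kg * m / s^2:
  A. J/m: ✓ matches
  B. kg·m²/s²: ✗ does not match
  C. W: ✗ does not match
  D. Pa: ✗ does not match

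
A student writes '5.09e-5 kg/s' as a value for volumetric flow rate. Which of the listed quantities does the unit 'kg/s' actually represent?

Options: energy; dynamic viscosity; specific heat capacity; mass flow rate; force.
mass flow rate

volumetric flow rate should have units dimensionally equivalent to m^3 / s (e.g. m³/s).
The given unit 'kg/s' reduces to kg / s. Of the listed options, that is the dimensionality of mass flow rate.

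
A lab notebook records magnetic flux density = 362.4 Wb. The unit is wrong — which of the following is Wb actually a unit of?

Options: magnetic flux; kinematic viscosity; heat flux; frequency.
magnetic flux

magnetic flux density should have units dimensionally equivalent to kg / (A * s^2) (e.g. T).
The given unit 'Wb' reduces to kg * m^2 / (A * s^2). Of the listed options, that is the dimensionality of magnetic flux.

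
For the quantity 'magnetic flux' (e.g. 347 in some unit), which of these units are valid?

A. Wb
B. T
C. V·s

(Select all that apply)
A, C

magnetic flux has SI base units: kg * m^2 / (A * s^2)

Checking each option against kg * m^2 / (A * s^2):
  A. Wb: ✓ matches
  B. T: ✗ does not match
  C. V·s: ✓ matches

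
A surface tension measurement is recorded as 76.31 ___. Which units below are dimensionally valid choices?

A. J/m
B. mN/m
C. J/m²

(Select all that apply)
B, C

surface tension has SI base units: kg / s^2

Checking each option against kg / s^2:
  A. J/m: ✗ does not match
  B. mN/m: ✓ matches
  C. J/m²: ✓ matches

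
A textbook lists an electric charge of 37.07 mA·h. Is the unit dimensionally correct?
Yes

electric charge has SI base units: A * s
mA·h reduces to the same SI base units, so it is a valid unit for electric charge.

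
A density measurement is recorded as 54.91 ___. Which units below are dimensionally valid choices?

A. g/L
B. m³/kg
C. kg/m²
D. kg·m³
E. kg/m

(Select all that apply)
A

density has SI base units: kg / m^3

Checking each option against kg / m^3:
  A. g/L: ✓ matches
  B. m³/kg: ✗ does not match
  C. kg/m²: ✗ does not match
  D. kg·m³: ✗ does not match
  E. kg/m: ✗ does not match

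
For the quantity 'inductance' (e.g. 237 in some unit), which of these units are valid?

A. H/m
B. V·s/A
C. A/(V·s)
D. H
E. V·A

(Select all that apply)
B, D

inductance has SI base units: kg * m^2 / (A^2 * s^2)

Checking each option against kg * m^2 / (A^2 * s^2):
  A. H/m: ✗ does not match
  B. V·s/A: ✓ matches
  C. A/(V·s): ✗ does not match
  D. H: ✓ matches
  E. V·A: ✗ does not match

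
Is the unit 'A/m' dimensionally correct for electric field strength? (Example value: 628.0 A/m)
No

electric field strength has SI base units: kg * m / (A * s^3)
A/m does NOT reduce to kg * m / (A * s^3); a valid unit for electric field strength would be e.g. V/m.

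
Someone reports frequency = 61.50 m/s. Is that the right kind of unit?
No

frequency has SI base units: 1 / s
m/s does NOT reduce to 1 / s; a valid unit for frequency would be e.g. Hz.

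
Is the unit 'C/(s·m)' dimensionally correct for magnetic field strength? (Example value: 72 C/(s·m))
Yes

magnetic field strength has SI base units: A / m
C/(s·m) reduces to the same SI base units, so it is a valid unit for magnetic field strength.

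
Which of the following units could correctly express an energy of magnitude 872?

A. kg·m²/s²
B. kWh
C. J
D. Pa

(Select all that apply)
A, B, C

energy has SI base units: kg * m^2 / s^2

Checking each option against kg * m^2 / s^2:
  A. kg·m²/s²: ✓ matches
  B. kWh: ✓ matches
  C. J: ✓ matches
  D. Pa: ✗ does not match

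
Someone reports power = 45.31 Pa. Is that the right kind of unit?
No

power has SI base units: kg * m^2 / s^3
Pa does NOT reduce to kg * m^2 / s^3; a valid unit for power would be e.g. W.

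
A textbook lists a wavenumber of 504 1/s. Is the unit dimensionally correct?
No

wavenumber has SI base units: 1 / m
1/s does NOT reduce to 1 / m; a valid unit for wavenumber would be e.g. 1/m.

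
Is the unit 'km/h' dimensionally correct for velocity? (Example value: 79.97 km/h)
Yes

velocity has SI base units: m / s
km/h reduces to the same SI base units, so it is a valid unit for velocity.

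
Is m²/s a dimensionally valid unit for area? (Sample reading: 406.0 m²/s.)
No

area has SI base units: m^2
m²/s does NOT reduce to m^2; a valid unit for area would be e.g. m².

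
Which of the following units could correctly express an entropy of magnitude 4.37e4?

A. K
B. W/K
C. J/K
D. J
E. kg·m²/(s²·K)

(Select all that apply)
C, E

entropy has SI base units: kg * m^2 / (s^2 * K)

Checking each option against kg * m^2 / (s^2 * K):
  A. K: ✗ does not match
  B. W/K: ✗ does not match
  C. J/K: ✓ matches
  D. J: ✗ does not match
  E. kg·m²/(s²·K): ✓ matches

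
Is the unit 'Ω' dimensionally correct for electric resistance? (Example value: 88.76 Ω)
Yes

electric resistance has SI base units: kg * m^2 / (A^2 * s^3)
Ω reduces to the same SI base units, so it is a valid unit for electric resistance.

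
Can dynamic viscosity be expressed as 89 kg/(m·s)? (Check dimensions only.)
Yes

dynamic viscosity has SI base units: kg / (m * s)
kg/(m·s) reduces to the same SI base units, so it is a valid unit for dynamic viscosity.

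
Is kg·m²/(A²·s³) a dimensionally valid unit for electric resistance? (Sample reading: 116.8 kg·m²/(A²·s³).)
Yes

electric resistance has SI base units: kg * m^2 / (A^2 * s^3)
kg·m²/(A²·s³) reduces to the same SI base units, so it is a valid unit for electric resistance.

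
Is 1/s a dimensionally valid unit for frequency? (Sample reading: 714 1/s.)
Yes

frequency has SI base units: 1 / s
1/s reduces to the same SI base units, so it is a valid unit for frequency.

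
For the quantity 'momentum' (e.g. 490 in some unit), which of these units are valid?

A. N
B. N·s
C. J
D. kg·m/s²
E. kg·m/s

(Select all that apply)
B, E

momentum has SI base units: kg * m / s

Checking each option against kg * m / s:
  A. N: ✗ does not match
  B. N·s: ✓ matches
  C. J: ✗ does not match
  D. kg·m/s²: ✗ does not match
  E. kg·m/s: ✓ matches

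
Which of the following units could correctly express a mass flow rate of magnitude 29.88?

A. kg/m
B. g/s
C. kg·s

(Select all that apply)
B

mass flow rate has SI base units: kg / s

Checking each option against kg / s:
  A. kg/m: ✗ does not match
  B. g/s: ✓ matches
  C. kg·s: ✗ does not match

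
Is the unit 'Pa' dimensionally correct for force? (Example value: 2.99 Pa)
No

force has SI base units: kg * m / s^2
Pa does NOT reduce to kg * m / s^2; a valid unit for force would be e.g. N.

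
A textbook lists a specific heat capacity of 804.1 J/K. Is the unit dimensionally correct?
No

specific heat capacity has SI base units: m^2 / (s^2 * K)
J/K does NOT reduce to m^2 / (s^2 * K); a valid unit for specific heat capacity would be e.g. J/(kg·K).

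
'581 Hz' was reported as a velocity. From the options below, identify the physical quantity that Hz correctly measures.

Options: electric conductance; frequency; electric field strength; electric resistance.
frequency

velocity should have units dimensionally equivalent to m / s (e.g. m/s).
The given unit 'Hz' reduces to 1 / s. Of the listed options, that is the dimensionality of frequency.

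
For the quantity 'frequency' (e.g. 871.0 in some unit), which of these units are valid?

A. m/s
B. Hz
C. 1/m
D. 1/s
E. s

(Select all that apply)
B, D

frequency has SI base units: 1 / s

Checking each option against 1 / s:
  A. m/s: ✗ does not match
  B. Hz: ✓ matches
  C. 1/m: ✗ does not match
  D. 1/s: ✓ matches
  E. s: ✗ does not match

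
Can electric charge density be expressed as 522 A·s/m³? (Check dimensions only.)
Yes

electric charge density has SI base units: A * s / m^3
A·s/m³ reduces to the same SI base units, so it is a valid unit for electric charge density.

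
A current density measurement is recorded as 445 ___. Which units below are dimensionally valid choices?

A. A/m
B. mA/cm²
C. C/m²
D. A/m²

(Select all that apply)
B, D

current density has SI base units: A / m^2

Checking each option against A / m^2:
  A. A/m: ✗ does not match
  B. mA/cm²: ✓ matches
  C. C/m²: ✗ does not match
  D. A/m²: ✓ matches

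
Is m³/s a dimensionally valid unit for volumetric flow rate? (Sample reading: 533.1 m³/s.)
Yes

volumetric flow rate has SI base units: m^3 / s
m³/s reduces to the same SI base units, so it is a valid unit for volumetric flow rate.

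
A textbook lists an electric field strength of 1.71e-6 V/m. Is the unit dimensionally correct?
Yes

electric field strength has SI base units: kg * m / (A * s^3)
V/m reduces to the same SI base units, so it is a valid unit for electric field strength.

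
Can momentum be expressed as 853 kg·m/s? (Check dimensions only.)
Yes

momentum has SI base units: kg * m / s
kg·m/s reduces to the same SI base units, so it is a valid unit for momentum.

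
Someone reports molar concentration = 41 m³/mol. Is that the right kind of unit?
No

molar concentration has SI base units: mol / m^3
m³/mol does NOT reduce to mol / m^3; a valid unit for molar concentration would be e.g. mol/m³.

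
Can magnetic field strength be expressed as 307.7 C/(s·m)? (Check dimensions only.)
Yes

magnetic field strength has SI base units: A / m
C/(s·m) reduces to the same SI base units, so it is a valid unit for magnetic field strength.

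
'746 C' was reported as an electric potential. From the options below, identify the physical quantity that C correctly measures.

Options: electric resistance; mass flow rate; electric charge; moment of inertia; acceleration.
electric charge

electric potential should have units dimensionally equivalent to kg * m^2 / (A * s^3) (e.g. V).
The given unit 'C' reduces to A * s. Of the listed options, that is the dimensionality of electric charge.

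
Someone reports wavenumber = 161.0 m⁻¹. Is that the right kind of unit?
Yes

wavenumber has SI base units: 1 / m
m⁻¹ reduces to the same SI base units, so it is a valid unit for wavenumber.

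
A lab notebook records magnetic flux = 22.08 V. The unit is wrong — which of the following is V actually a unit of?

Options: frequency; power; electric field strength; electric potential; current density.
electric potential

magnetic flux should have units dimensionally equivalent to kg * m^2 / (A * s^2) (e.g. Wb).
The given unit 'V' reduces to kg * m^2 / (A * s^3). Of the listed options, that is the dimensionality of electric potential.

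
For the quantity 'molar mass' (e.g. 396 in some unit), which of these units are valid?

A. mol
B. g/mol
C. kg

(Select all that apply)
B

molar mass has SI base units: kg / mol

Checking each option against kg / mol:
  A. mol: ✗ does not match
  B. g/mol: ✓ matches
  C. kg: ✗ does not match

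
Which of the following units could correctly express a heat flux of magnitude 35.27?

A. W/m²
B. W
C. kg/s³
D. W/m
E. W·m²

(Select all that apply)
A, C

heat flux has SI base units: kg / s^3

Checking each option against kg / s^3:
  A. W/m²: ✓ matches
  B. W: ✗ does not match
  C. kg/s³: ✓ matches
  D. W/m: ✗ does not match
  E. W·m²: ✗ does not match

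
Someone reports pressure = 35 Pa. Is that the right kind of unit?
Yes

pressure has SI base units: kg / (m * s^2)
Pa reduces to the same SI base units, so it is a valid unit for pressure.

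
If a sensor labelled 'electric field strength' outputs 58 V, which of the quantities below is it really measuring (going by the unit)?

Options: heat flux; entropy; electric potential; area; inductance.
electric potential

electric field strength should have units dimensionally equivalent to kg * m / (A * s^3) (e.g. V/m).
The given unit 'V' reduces to kg * m^2 / (A * s^3). Of the listed options, that is the dimensionality of electric potential.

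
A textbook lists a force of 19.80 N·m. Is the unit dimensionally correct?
No

force has SI base units: kg * m / s^2
N·m does NOT reduce to kg * m / s^2; a valid unit for force would be e.g. N.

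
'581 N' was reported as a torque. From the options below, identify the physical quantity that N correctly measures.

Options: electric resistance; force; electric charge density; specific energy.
force

torque should have units dimensionally equivalent to kg * m^2 / s^2 (e.g. N·m).
The given unit 'N' reduces to kg * m / s^2. Of the listed options, that is the dimensionality of force.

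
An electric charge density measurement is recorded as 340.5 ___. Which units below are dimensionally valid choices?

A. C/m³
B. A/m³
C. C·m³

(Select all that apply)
A

electric charge density has SI base units: A * s / m^3

Checking each option against A * s / m^3:
  A. C/m³: ✓ matches
  B. A/m³: ✗ does not match
  C. C·m³: ✗ does not match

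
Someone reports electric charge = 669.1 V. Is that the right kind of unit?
No

electric charge has SI base units: A * s
V does NOT reduce to A * s; a valid unit for electric charge would be e.g. C.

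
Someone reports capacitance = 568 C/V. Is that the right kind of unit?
Yes

capacitance has SI base units: A^2 * s^4 / (kg * m^2)
C/V reduces to the same SI base units, so it is a valid unit for capacitance.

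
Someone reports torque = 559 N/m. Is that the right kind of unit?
No

torque has SI base units: kg * m^2 / s^2
N/m does NOT reduce to kg * m^2 / s^2; a valid unit for torque would be e.g. N·m.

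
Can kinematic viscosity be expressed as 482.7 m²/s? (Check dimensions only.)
Yes

kinematic viscosity has SI base units: m^2 / s
m²/s reduces to the same SI base units, so it is a valid unit for kinematic viscosity.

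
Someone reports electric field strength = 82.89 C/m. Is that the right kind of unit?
No

electric field strength has SI base units: kg * m / (A * s^3)
C/m does NOT reduce to kg * m / (A * s^3); a valid unit for electric field strength would be e.g. V/m.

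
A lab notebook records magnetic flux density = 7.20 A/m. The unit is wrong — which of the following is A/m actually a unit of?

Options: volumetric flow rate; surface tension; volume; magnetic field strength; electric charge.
magnetic field strength

magnetic flux density should have units dimensionally equivalent to kg / (A * s^2) (e.g. T).
The given unit 'A/m' reduces to A / m. Of the listed options, that is the dimensionality of magnetic field strength.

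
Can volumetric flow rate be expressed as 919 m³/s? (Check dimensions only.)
Yes

volumetric flow rate has SI base units: m^3 / s
m³/s reduces to the same SI base units, so it is a valid unit for volumetric flow rate.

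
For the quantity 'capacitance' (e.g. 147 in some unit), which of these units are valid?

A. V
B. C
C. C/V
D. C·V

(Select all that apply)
C

capacitance has SI base units: A^2 * s^4 / (kg * m^2)

Checking each option against A^2 * s^4 / (kg * m^2):
  A. V: ✗ does not match
  B. C: ✗ does not match
  C. C/V: ✓ matches
  D. C·V: ✗ does not match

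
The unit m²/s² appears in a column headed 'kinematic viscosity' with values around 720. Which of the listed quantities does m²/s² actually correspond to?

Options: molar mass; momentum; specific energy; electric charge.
specific energy

kinematic viscosity should have units dimensionally equivalent to m^2 / s (e.g. m²/s).
The given unit 'm²/s²' reduces to m^2 / s^2. Of the listed options, that is the dimensionality of specific energy.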